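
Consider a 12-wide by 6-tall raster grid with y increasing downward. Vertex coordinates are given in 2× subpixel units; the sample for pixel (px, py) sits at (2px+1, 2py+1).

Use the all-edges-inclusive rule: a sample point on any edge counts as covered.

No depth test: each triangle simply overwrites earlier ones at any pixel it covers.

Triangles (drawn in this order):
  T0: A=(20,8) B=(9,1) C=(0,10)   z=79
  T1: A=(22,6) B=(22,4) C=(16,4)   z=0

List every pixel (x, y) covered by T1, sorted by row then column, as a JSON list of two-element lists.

T0:
  2·area = 162  (B↔C swapped to make it positive)
  edge (20, 8)→(0, 10): d=(-20,2) inclusive
  edge (0, 10)→(9, 1): d=(9,-9) inclusive
  edge (9, 1)→(20, 8): d=(11,7) inclusive
    (4,0)@(9, 1): e=[162,0,0] → #  [on edge]
    (5,0)@(11, 1): e=[158,18,-14] → ·
    (3,1)@(7, 3): e=[126,0,36] → #  [on edge]
    (5,1)@(11, 3): e=[118,36,8] → #
    (6,1)@(13, 3): e=[114,54,-6] → ·
    (2,2)@(5, 5): e=[90,0,72] → #  [on edge]
    (6,2)@(13, 5): e=[74,72,16] → #
    (7,2)@(15, 5): e=[70,90,2] → #
    (8,2)@(17, 5): e=[66,108,-12] → ·
    (1,3)@(3, 7): e=[54,0,108] → #  [on edge]
    (8,3)@(17, 7): e=[26,126,10] → #
    (9,3)@(19, 7): e=[22,144,-4] → ·
    (0,4)@(1, 9): e=[18,0,144] → #  [on edge]
  covered (23 px):
    · · · · # · · · · · · ·
    · · · # # # · · · · · ·
    · · # # # # # # · · · ·
    · # # # # # # # # · · ·
    # # # # # · · · · · · ·
    · · · · · · · · · · · ·
T1:
  2·area = 12  (B↔C swapped to make it positive)
  edge (22, 6)→(16, 4): d=(-6,-2) inclusive
  edge (16, 4)→(22, 4): d=(6,0) inclusive
  edge (22, 4)→(22, 6): d=(0,2) inclusive
    (3,0)@(7, 1): e=[0,-18,30] → ·  [on edge]
    (6,1)@(13, 3): e=[0,-6,18] → ·  [on edge]
    (9,2)@(19, 5): e=[0,6,6] → #  [on edge]
    (10,2)@(21, 5): e=[4,6,2] → #
    (11,2)@(23, 5): e=[8,6,-2] → ·
    (9,3)@(19, 7): e=[-12,18,6] → ·
    (10,3)@(21, 7): e=[-8,18,2] → ·
  covered (2 px):
    · · · · · · · · · · · ·
    · · · · · · · · · · · ·
    · · · · · · · · · # # ·
    · · · · · · · · · · · ·
    · · · · · · · · · · · ·
    · · · · · · · · · · · ·

Answer: [[9,2],[10,2]]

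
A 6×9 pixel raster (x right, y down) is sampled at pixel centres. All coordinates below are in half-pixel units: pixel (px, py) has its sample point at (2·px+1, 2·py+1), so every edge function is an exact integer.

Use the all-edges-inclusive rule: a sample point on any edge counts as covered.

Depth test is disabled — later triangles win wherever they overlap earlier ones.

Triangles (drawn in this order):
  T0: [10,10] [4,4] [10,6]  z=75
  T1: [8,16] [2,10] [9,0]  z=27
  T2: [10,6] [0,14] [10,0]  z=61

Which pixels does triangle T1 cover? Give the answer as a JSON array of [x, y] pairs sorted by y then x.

T0:
  2·area = 24
  edge (10, 10)→(4, 4): d=(-6,-6) inclusive
  edge (4, 4)→(10, 6): d=(6,2) inclusive
  edge (10, 6)→(10, 10): d=(0,4) inclusive
    (0,0)@(1, 1): e=[0,-12,36] → ·  [on edge]
    (0,1)@(1, 3): e=[-12,0,36] → ·  [on edge]
    (1,1)@(3, 3): e=[0,-4,28] → ·  [on edge]
    (2,2)@(5, 5): e=[0,4,20] → #  [on edge]
    (3,2)@(7, 5): e=[12,0,12] → #  [on edge]
    (4,2)@(9, 5): e=[24,-4,4] → ·
    (2,3)@(5, 7): e=[-12,16,20] → ·
    (3,3)@(7, 7): e=[0,12,12] → #  [on edge]
    (4,3)@(9, 7): e=[12,8,4] → #
    (5,3)@(11, 7): e=[24,4,-4] → ·
    (3,4)@(7, 9): e=[-12,24,12] → ·
    (4,4)@(9, 9): e=[0,20,4] → #  [on edge]
    (5,5)@(11, 11): e=[0,28,-4] → ·  [on edge]
  covered (5 px):
    · · · · · ·
    · · · · · ·
    · · # # · ·
    · · · # # ·
    · · · · # ·
    · · · · · ·
    · · · · · ·
    · · · · · ·
    · · · · · ·
T1:
  2·area = 102
  edge (8, 16)→(2, 10): d=(-6,-6) inclusive
  edge (2, 10)→(9, 0): d=(7,-10) inclusive
  edge (9, 0)→(8, 16): d=(-1,16) inclusive
    (3,1)@(7, 3): e=[72,1,29] → #
    (4,1)@(9, 3): e=[84,21,-3] → ·
    (3,2)@(7, 5): e=[60,15,27] → #
    (4,2)@(9, 5): e=[72,35,-5] → ·
    (2,3)@(5, 7): e=[36,9,57] → #
    (4,3)@(9, 7): e=[60,49,-7] → ·
    (0,4)@(1, 9): e=[0,-17,119] → ·  [on edge]
    (1,4)@(3, 9): e=[12,3,87] → #
    (4,4)@(9, 9): e=[48,63,-9] → ·
    (1,5)@(3, 11): e=[0,17,85] → #  [on edge]
    (4,5)@(9, 11): e=[36,77,-11] → ·
    (1,6)@(3, 13): e=[-12,31,83] → ·
    (2,6)@(5, 13): e=[0,51,51] → #  [on edge]
    (3,7)@(7, 15): e=[0,85,17] → #  [on edge]
    (4,8)@(9, 17): e=[0,119,-17] → ·  [on edge]
  covered (13 px):
    · · · · · ·
    · · · # · ·
    · · · # · ·
    · · # # · ·
    · # # # · ·
    · # # # · ·
    · · # # · ·
    · · · # · ·
    · · · · · ·
T2:
  2·area = 60
  edge (10, 6)→(0, 14): d=(-10,8) inclusive
  edge (0, 14)→(10, 0): d=(10,-14) inclusive
  edge (10, 0)→(10, 6): d=(0,6) inclusive
    (4,1)@(9, 3): e=[38,16,6] → #
    (5,1)@(11, 3): e=[22,44,-6] → ·
    (3,2)@(7, 5): e=[34,8,18] → #
    (5,2)@(11, 5): e=[2,64,-6] → ·
    (2,3)@(5, 7): e=[30,0,30] → #  [on edge]
    (4,3)@(9, 7): e=[-2,56,6] → ·
    (2,4)@(5, 9): e=[10,20,30] → #
    (3,4)@(7, 9): e=[-6,48,18] → ·
    (1,5)@(3, 11): e=[6,12,42] → #
    (2,5)@(5, 11): e=[-10,40,30] → ·
    (0,6)@(1, 13): e=[2,4,54] → #
    (1,6)@(3, 13): e=[-14,32,42] → ·
  covered (8 px):
    · · · · · ·
    · · · · # ·
    · · · # # ·
    · · # # · ·
    · · # · · ·
    · # · · · ·
    # · · · · ·
    · · · · · ·
    · · · · · ·

Final: [[3,1],[3,2],[2,3],[3,3],[1,4],[2,4],[3,4],[1,5],[2,5],[3,5],[2,6],[3,6],[3,7]]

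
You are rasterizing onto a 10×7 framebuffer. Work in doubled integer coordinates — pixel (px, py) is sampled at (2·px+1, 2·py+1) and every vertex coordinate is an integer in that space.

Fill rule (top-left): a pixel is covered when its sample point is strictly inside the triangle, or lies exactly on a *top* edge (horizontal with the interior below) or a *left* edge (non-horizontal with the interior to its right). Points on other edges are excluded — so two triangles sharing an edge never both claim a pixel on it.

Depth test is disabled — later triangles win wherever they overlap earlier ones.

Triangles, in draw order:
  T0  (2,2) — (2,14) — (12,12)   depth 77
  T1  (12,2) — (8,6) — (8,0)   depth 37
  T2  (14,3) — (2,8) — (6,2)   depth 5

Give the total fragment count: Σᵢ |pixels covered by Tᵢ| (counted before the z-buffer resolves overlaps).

T0:
  2·area = 120  (B↔C swapped to make it positive)
  edge (2, 2)→(12, 12): d=(10,10) right/bottom  bias=-1
  edge (12, 12)→(2, 14): d=(-10,2) right/bottom  bias=-1
  edge (2, 14)→(2, 2): d=(0,-12) top-left  bias=+0
    (0,0)@(1, 1): e=[0,132,-12] → .  [on edge]
    (1,1)@(3, 3): e=[0,108,12] → .  [on edge]
    (1,2)@(3, 5): e=[20,88,12] → X
    (2,2)@(5, 5): e=[0,84,36] → .  [on edge]
    (1,3)@(3, 7): e=[40,68,12] → X
    (2,3)@(5, 7): e=[20,64,36] → X
    (3,3)@(7, 7): e=[0,60,60] → .  [on edge]
    (1,4)@(3, 9): e=[60,48,12] → X
    (3,4)@(7, 9): e=[20,40,60] → X
    (4,4)@(9, 9): e=[0,36,84] → .  [on edge]
    (1,5)@(3, 11): e=[80,28,12] → X
    (4,5)@(9, 11): e=[20,16,84] → X
    (5,5)@(11, 11): e=[0,12,108] → .  [on edge]
    (8,5)@(17, 11): e=[-60,0,180] → .  [on edge]
    (3,6)@(7, 13): e=[60,0,60] → .  [on edge]
    (6,6)@(13, 13): e=[0,-12,132] → .  [on edge]
  covered (12 px):
    . . . . . . . . . .
    . . . . . . . . . .
    . X . . . . . . . .
    . X X . . . . . . .
    . X X X . . . . . .
    . X X X X . . . . .
    . X X . . . . . . .
T1:
  2·area = 24
  edge (12, 2)→(8, 6): d=(-4,4) right/bottom  bias=-1
  edge (8, 6)→(8, 0): d=(0,-6) top-left  bias=+0
  edge (8, 0)→(12, 2): d=(4,2) right/bottom  bias=-1
    (4,0)@(9, 1): e=[16,6,2] → X
    (5,0)@(11, 1): e=[8,18,-2] → .
    (6,0)@(13, 1): e=[0,30,-6] → .  [on edge]
    (4,1)@(9, 3): e=[8,6,10] → X
    (5,1)@(11, 3): e=[0,18,6] → .  [on edge]
    (4,2)@(9, 5): e=[0,6,18] → .  [on edge]
    (3,3)@(7, 7): e=[0,-6,30] → .  [on edge]
    (2,4)@(5, 9): e=[0,-18,42] → .  [on edge]
    (1,5)@(3, 11): e=[0,-30,54] → .  [on edge]
    (0,6)@(1, 13): e=[0,-42,66] → .  [on edge]
  covered (2 px):
    . . . . X . . . . .
    . . . . X . . . . .
    . . . . . . . . . .
    . . . . . . . . . .
    . . . . . . . . . .
    . . . . . . . . . .
    . . . . . . . . . .
T2:
  2·area = 52
  edge (14, 3)→(2, 8): d=(-12,5) right/bottom  bias=-1
  edge (2, 8)→(6, 2): d=(4,-6) top-left  bias=+0
  edge (6, 2)→(14, 3): d=(8,1) right/bottom  bias=-1
    (3,1)@(7, 3): e=[35,10,7] → X
    (4,1)@(9, 3): e=[25,22,5] → X
    (5,1)@(11, 3): e=[15,34,3] → X
    (6,1)@(13, 3): e=[5,46,1] → X
    (7,1)@(15, 3): e=[-5,58,-1] → .
    (2,2)@(5, 5): e=[21,6,25] → X
    (5,2)@(11, 5): e=[-9,42,19] → .
    (6,2)@(13, 5): e=[-19,54,17] → .
    (1,3)@(3, 7): e=[7,2,43] → X
    (2,3)@(5, 7): e=[-3,14,41] → .
    (3,3)@(7, 7): e=[-13,26,39] → .
    (4,3)@(9, 7): e=[-23,38,37] → .
  covered (8 px):
    . . . . . . . . . .
    . . . X X X X . . .
    . . X X X . . . . .
    . X . . . . . . . .
    . . . . . . . . . .
    . . . . . . . . . .
    . . . . . . . . . .

Final: 22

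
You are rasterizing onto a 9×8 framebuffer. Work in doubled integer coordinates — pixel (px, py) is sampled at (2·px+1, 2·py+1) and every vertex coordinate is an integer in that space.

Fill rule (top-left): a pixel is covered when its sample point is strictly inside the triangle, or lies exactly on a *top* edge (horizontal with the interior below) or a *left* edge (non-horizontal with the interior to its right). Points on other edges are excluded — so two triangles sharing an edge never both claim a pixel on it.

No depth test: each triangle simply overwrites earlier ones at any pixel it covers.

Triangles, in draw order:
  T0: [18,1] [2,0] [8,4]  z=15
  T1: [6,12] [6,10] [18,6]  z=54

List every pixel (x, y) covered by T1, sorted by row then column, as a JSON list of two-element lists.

T0:
  2·area = 58  (B↔C swapped to make it positive)
  edge (18, 1)→(8, 4): d=(-10,3) right/bottom  bias=-1
  edge (8, 4)→(2, 0): d=(-6,-4) top-left  bias=+0
  edge (2, 0)→(18, 1): d=(16,1) right/bottom  bias=-1
    (2,0)@(5, 1): e=[39,6,13] → #
    (3,0)@(7, 1): e=[33,14,11] → #
    (4,0)@(9, 1): e=[27,22,9] → #
    (5,0)@(11, 1): e=[21,30,7] → #
    (6,0)@(13, 1): e=[15,38,5] → #
    (7,0)@(15, 1): e=[9,46,3] → #
    (8,0)@(17, 1): e=[3,54,1] → #
    (2,1)@(5, 3): e=[19,-6,45] → ·
    (3,1)@(7, 3): e=[13,2,43] → #
    (6,1)@(13, 3): e=[-5,26,37] → ·
    (7,1)@(15, 3): e=[-11,34,35] → ·
    (8,1)@(17, 3): e=[-17,42,33] → ·
  covered (10 px):
    · · # # # # # # #
    · · · # # # · · ·
    · · · · · · · · ·
    · · · · · · · · ·
    · · · · · · · · ·
    · · · · · · · · ·
    · · · · · · · · ·
    · · · · · · · · ·
T1:
  2·area = 24
  edge (6, 12)→(6, 10): d=(0,-2) top-left  bias=+0
  edge (6, 10)→(18, 6): d=(12,-4) top-left  bias=+0
  edge (18, 6)→(6, 12): d=(-12,6) right/bottom  bias=-1
    (7,3)@(15, 7): e=[18,0,6] → #  [on edge]
    (8,3)@(17, 7): e=[22,8,-6] → ·
    (4,4)@(9, 9): e=[6,0,18] → #  [on edge]
    (5,4)@(11, 9): e=[10,8,6] → #
    (6,4)@(13, 9): e=[14,16,-6] → ·
    (7,4)@(15, 9): e=[18,24,-18] → ·
    (1,5)@(3, 11): e=[-6,0,30] → ·  [on edge]
    (3,5)@(7, 11): e=[2,16,6] → #
    (4,5)@(9, 11): e=[6,24,-6] → ·
    (5,5)@(11, 11): e=[10,32,-18] → ·
    (3,6)@(7, 13): e=[2,40,-18] → ·
  covered (4 px):
    · · · · · · · · ·
    · · · · · · · · ·
    · · · · · · · · ·
    · · · · · · · # ·
    · · · · # # · · ·
    · · · # · · · · ·
    · · · · · · · · ·
    · · · · · · · · ·

Final: [[7,3],[4,4],[5,4],[3,5]]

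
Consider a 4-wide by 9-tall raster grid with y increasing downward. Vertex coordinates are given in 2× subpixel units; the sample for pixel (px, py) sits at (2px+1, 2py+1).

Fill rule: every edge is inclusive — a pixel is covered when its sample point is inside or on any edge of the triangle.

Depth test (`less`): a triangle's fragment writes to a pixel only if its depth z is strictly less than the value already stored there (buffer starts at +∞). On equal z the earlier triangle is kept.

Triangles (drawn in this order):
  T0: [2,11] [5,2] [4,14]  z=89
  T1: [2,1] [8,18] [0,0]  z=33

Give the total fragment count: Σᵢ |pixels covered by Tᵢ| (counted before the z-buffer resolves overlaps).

T0:
  2·area = 27
  edge (2, 11)→(5, 2): d=(3,-9) inclusive
  edge (5, 2)→(4, 14): d=(-1,12) inclusive
  edge (4, 14)→(2, 11): d=(-2,-3) inclusive
    (1,4)@(3, 9): e=[3,17,7] → X
    (2,4)@(5, 9): e=[21,-7,13] → .
    (1,5)@(3, 11): e=[9,15,3] → X
    (2,5)@(5, 11): e=[27,-9,9] → .
    (1,6)@(3, 13): e=[15,13,-1] → .
  covered (2 px):
    . . . .
    . . . .
    . . . .
    . . . .
    . X . .
    . X . .
    . . . .
    . . . .
    . . . .
T1:
  2·area = 28
  edge (2, 1)→(8, 18): d=(6,17) inclusive
  edge (8, 18)→(0, 0): d=(-8,-18) inclusive
  edge (0, 0)→(2, 1): d=(2,1) inclusive
    (0,0)@(1, 1): e=[17,10,1] → X
    (1,0)@(3, 1): e=[-17,46,-1] → .
    (0,1)@(1, 3): e=[29,-6,5] → .
    (1,2)@(3, 5): e=[7,14,7] → X
    (2,2)@(5, 5): e=[-27,50,5] → .
    (1,3)@(3, 7): e=[19,-2,11] → .
    (2,5)@(5, 11): e=[9,2,17] → X
    (3,5)@(7, 11): e=[-25,38,15] → .
    (2,6)@(5, 13): e=[21,-14,21] → .
  covered (3 px):
    X . . .
    . . . .
    . X . .
    . . . .
    . . . .
    . . X .
    . . . .
    . . . .
    . . . .

Result: 5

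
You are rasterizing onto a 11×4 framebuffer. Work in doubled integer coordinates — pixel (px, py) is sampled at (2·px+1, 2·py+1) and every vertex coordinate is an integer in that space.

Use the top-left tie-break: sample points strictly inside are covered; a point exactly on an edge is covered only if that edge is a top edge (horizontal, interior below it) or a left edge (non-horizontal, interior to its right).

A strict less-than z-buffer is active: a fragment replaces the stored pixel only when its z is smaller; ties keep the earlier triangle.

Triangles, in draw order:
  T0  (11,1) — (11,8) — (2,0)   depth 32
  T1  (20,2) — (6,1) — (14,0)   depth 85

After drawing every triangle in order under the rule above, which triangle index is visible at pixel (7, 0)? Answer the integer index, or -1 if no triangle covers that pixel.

T0:
  2·area = 63
  edge (11, 1)→(11, 8): d=(0,7) right/bottom  bias=-1
  edge (11, 8)→(2, 0): d=(-9,-8) top-left  bias=+0
  edge (2, 0)→(11, 1): d=(9,1) right/bottom  bias=-1
    (2,0)@(5, 1): e=[42,15,6] → █
    (3,0)@(7, 1): e=[28,31,4] → █
    (4,0)@(9, 1): e=[14,47,2] → █
    (5,0)@(11, 1): e=[0,63,0] → ·  [on edge]
    (2,1)@(5, 3): e=[42,-3,24] → ·
    (3,1)@(7, 3): e=[28,13,22] → █
    (5,1)@(11, 3): e=[0,45,18] → ·  [on edge]
    (3,2)@(7, 5): e=[28,-5,40] → ·
    (4,2)@(9, 5): e=[14,11,38] → █
    (5,2)@(11, 5): e=[0,27,36] → ·  [on edge]
    (4,3)@(9, 7): e=[14,-7,56] → ·
    (5,3)@(11, 7): e=[0,9,54] → ·  [on edge]
  covered (6 px):
    · · █ █ █ · · · · · ·
    · · · █ █ · · · · · ·
    · · · · █ · · · · · ·
    · · · · · · · · · · ·
T1:
  2·area = 22
  edge (20, 2)→(6, 1): d=(-14,-1) top-left  bias=+0
  edge (6, 1)→(14, 0): d=(8,-1) top-left  bias=+0
  edge (14, 0)→(20, 2): d=(6,2) right/bottom  bias=-1
    (3,0)@(7, 1): e=[1,1,20] → █
    (4,0)@(9, 1): e=[3,3,16] → █
    (5,0)@(11, 1): e=[5,5,12] → █
    (6,0)@(13, 1): e=[7,7,8] → █
    (7,0)@(15, 1): e=[9,9,4] → █
    (8,0)@(17, 1): e=[11,11,0] → ·  [on edge]
    (3,1)@(7, 3): e=[-27,17,32] → ·
    (4,1)@(9, 3): e=[-25,19,28] → ·
    (5,1)@(11, 3): e=[-23,21,24] → ·
    (6,1)@(13, 3): e=[-21,23,20] → ·
    (7,1)@(15, 3): e=[-19,25,16] → ·
  covered (5 px):
    · · · █ █ █ █ █ · · ·
    · · · · · · · · · · ·
    · · · · · · · · · · ·
    · · · · · · · · · · ·

Z-buffer (winner per pixel, '.' = empty):
  . . 0 0 0 1 1 1 . . .
  . . . 0 0 . . . . . .
  . . . . 0 . . . . . .
  . . . . . . . . . . .

Answer: 1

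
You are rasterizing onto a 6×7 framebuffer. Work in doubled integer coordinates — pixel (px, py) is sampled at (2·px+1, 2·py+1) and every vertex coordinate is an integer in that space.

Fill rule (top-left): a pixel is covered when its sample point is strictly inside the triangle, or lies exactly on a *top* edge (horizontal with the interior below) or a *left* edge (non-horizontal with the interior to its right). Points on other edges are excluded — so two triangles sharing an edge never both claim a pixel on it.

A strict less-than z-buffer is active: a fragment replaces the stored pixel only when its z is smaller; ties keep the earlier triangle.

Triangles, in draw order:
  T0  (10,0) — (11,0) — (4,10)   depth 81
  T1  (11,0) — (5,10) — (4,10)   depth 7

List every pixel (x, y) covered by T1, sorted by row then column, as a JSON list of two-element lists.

T0:
  2·area = 10
  edge (10, 0)→(11, 0): d=(1,0) top-left  bias=+0
  edge (11, 0)→(4, 10): d=(-7,10) right/bottom  bias=-1
  edge (4, 10)→(10, 0): d=(6,-10) top-left  bias=+0
    (3,2)@(7, 5): e=[5,5,0] → █  [on edge]
    (4,2)@(9, 5): e=[5,-15,20] → ·
    (3,3)@(7, 7): e=[7,-9,12] → ·
  covered (1 px):
    · · · · · ·
    · · · · · ·
    · · · █ · ·
    · · · · · ·
    · · · · · ·
    · · · · · ·
    · · · · · ·
T1:
  2·area = 10
  edge (11, 0)→(5, 10): d=(-6,10) right/bottom  bias=-1
  edge (5, 10)→(4, 10): d=(-1,0) right/bottom  bias=-1
  edge (4, 10)→(11, 0): d=(7,-10) top-left  bias=+0
    (4,1)@(9, 3): e=[2,7,1] → █
    (5,1)@(11, 3): e=[-18,7,21] → ·
    (4,2)@(9, 5): e=[-10,5,15] → ·
    (2,4)@(5, 9): e=[6,1,3] → █
    (3,4)@(7, 9): e=[-14,1,23] → ·
    (2,5)@(5, 11): e=[-6,-1,17] → ·
  covered (2 px):
    · · · · · ·
    · · · · █ ·
    · · · · · ·
    · · · · · ·
    · · █ · · ·
    · · · · · ·
    · · · · · ·

Result: [[4,1],[2,4]]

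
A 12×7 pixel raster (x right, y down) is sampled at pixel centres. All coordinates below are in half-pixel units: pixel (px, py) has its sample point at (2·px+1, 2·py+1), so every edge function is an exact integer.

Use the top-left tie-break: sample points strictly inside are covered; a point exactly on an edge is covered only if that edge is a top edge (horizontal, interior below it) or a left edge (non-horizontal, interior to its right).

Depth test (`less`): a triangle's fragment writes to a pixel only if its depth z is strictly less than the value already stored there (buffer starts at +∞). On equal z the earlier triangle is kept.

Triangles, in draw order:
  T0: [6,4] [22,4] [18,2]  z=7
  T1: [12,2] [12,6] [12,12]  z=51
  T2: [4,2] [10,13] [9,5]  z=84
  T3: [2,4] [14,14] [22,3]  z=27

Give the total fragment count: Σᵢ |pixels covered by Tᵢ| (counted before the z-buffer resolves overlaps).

T0:
  2·area = 32  (B↔C swapped to make it positive)
  edge (6, 4)→(18, 2): d=(12,-2) top-left  bias=+0
  edge (18, 2)→(22, 4): d=(4,2) right/bottom  bias=-1
  edge (22, 4)→(6, 4): d=(-16,0) right/bottom  bias=-1
    (6,1)@(13, 3): e=[2,14,16] → #
    (7,1)@(15, 3): e=[6,10,16] → #
    (8,1)@(17, 3): e=[10,6,16] → #
    (9,1)@(19, 3): e=[14,2,16] → #
    (10,1)@(21, 3): e=[18,-2,16] → ·
    (6,2)@(13, 5): e=[26,22,-16] → ·
    (7,2)@(15, 5): e=[30,18,-16] → ·
    (8,2)@(17, 5): e=[34,14,-16] → ·
    (9,2)@(19, 5): e=[38,10,-16] → ·
  covered (4 px):
    · · · · · · · · · · · ·
    · · · · · · # # # # · ·
    · · · · · · · · · · · ·
    · · · · · · · · · · · ·
    · · · · · · · · · · · ·
    · · · · · · · · · · · ·
    · · · · · · · · · · · ·
T1:
  degenerate (2·area = 0) — covers nothing
T2:
  2·area = 37  (B↔C swapped to make it positive)
  edge (4, 2)→(9, 5): d=(5,3) right/bottom  bias=-1
  edge (9, 5)→(10, 13): d=(1,8) right/bottom  bias=-1
  edge (10, 13)→(4, 2): d=(-6,-11) top-left  bias=+0
    (2,1)@(5, 3): e=[2,30,5] → #
    (3,1)@(7, 3): e=[-4,14,27] → ·
    (2,2)@(5, 5): e=[12,32,-7] → ·
    (3,2)@(7, 5): e=[6,16,15] → #
    (4,2)@(9, 5): e=[0,0,37] → ·  [on edge]
    (3,3)@(7, 7): e=[16,18,3] → #
    (4,3)@(9, 7): e=[10,2,25] → #
    (5,3)@(11, 7): e=[4,-14,47] → ·
    (3,4)@(7, 9): e=[26,20,-9] → ·
    (4,4)@(9, 9): e=[20,4,13] → #
    (5,4)@(11, 9): e=[14,-12,35] → ·
    (4,5)@(9, 11): e=[30,6,1] → #
    (9,5)@(19, 11): e=[0,-74,111] → ·  [on edge]
  covered (6 px):
    · · · · · · · · · · · ·
    · · # · · · · · · · · ·
    · · · # · · · · · · · ·
    · · · # # · · · · · · ·
    · · · · # · · · · · · ·
    · · · · # · · · · · · ·
    · · · · · · · · · · · ·
T3:
  2·area = 212  (B↔C swapped to make it positive)
  edge (2, 4)→(22, 3): d=(20,-1) top-left  bias=+0
  edge (22, 3)→(14, 14): d=(-8,11) right/bottom  bias=-1
  edge (14, 14)→(2, 4): d=(-12,-10) top-left  bias=+0
    (2,2)@(5, 5): e=[23,171,18] → #
    (3,2)@(7, 5): e=[25,149,38] → #
    (4,2)@(9, 5): e=[27,127,58] → #
    (5,2)@(11, 5): e=[29,105,78] → #
    (6,2)@(13, 5): e=[31,83,98] → #
    (7,2)@(15, 5): e=[33,61,118] → #
    (8,2)@(17, 5): e=[35,39,138] → #
    (9,2)@(19, 5): e=[37,17,158] → #
    (10,2)@(21, 5): e=[39,-5,178] → ·
    (2,3)@(5, 7): e=[63,155,-6] → ·
    (3,3)@(7, 7): e=[65,133,14] → #
    (10,3)@(21, 7): e=[79,-21,154] → ·
  covered (24 px):
    · · · · · · · · · · · ·
    · · · · · · · · · · · ·
    · · # # # # # # # # · ·
    · · · # # # # # # # · ·
    · · · · # # # # # · · ·
    · · · · · # # # · · · ·
    · · · · · · # · · · · ·

Answer: 34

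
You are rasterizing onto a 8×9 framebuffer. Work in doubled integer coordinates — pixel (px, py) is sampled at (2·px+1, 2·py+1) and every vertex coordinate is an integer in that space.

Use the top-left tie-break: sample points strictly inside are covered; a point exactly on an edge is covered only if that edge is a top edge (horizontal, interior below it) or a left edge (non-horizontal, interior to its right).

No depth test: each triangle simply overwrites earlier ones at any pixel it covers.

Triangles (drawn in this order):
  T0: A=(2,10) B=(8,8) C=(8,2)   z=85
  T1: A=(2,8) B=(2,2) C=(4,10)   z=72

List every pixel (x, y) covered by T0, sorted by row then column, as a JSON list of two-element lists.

T0:
  2·area = 36  (B↔C swapped to make it positive)
  edge (2, 10)→(8, 2): d=(6,-8) top-left  bias=+0
  edge (8, 2)→(8, 8): d=(0,6) right/bottom  bias=-1
  edge (8, 8)→(2, 10): d=(-6,2) right/bottom  bias=-1
    (3,2)@(7, 5): e=[10,6,20] → X
    (4,2)@(9, 5): e=[26,-6,16] → .
    (2,3)@(5, 7): e=[6,18,12] → X
    (4,3)@(9, 7): e=[38,-6,4] → .
    (5,3)@(11, 7): e=[54,-18,0] → .  [on edge]
    (1,4)@(3, 9): e=[2,30,4] → X
    (2,4)@(5, 9): e=[18,18,0] → .  [on edge]
    (3,4)@(7, 9): e=[34,6,-4] → .
    (1,5)@(3, 11): e=[14,30,-8] → .
  covered (4 px):
    . . . . . . . .
    . . . . . . . .
    . . . X . . . .
    . . X X . . . .
    . X . . . . . .
    . . . . . . . .
    . . . . . . . .
    . . . . . . . .
    . . . . . . . .
T1:
  2·area = 12
  edge (2, 8)→(2, 2): d=(0,-6) top-left  bias=+0
  edge (2, 2)→(4, 10): d=(2,8) right/bottom  bias=-1
  edge (4, 10)→(2, 8): d=(-2,-2) top-left  bias=+0
    (0,3)@(1, 7): e=[-6,18,0] → .  [on edge]
    (1,3)@(3, 7): e=[6,2,4] → X
    (2,3)@(5, 7): e=[18,-14,8] → .
    (1,4)@(3, 9): e=[6,6,0] → X  [on edge]
    (2,4)@(5, 9): e=[18,-10,4] → .
    (1,5)@(3, 11): e=[6,10,-4] → .
    (2,5)@(5, 11): e=[18,-6,0] → .  [on edge]
    (3,6)@(7, 13): e=[30,-18,0] → .  [on edge]
    (4,7)@(9, 15): e=[42,-30,0] → .  [on edge]
    (5,8)@(11, 17): e=[54,-42,0] → .  [on edge]
  covered (2 px):
    . . . . . . . .
    . . . . . . . .
    . . . . . . . .
    . X . . . . . .
    . X . . . . . .
    . . . . . . . .
    . . . . . . . .
    . . . . . . . .
    . . . . . . . .

Final: [[3,2],[2,3],[3,3],[1,4]]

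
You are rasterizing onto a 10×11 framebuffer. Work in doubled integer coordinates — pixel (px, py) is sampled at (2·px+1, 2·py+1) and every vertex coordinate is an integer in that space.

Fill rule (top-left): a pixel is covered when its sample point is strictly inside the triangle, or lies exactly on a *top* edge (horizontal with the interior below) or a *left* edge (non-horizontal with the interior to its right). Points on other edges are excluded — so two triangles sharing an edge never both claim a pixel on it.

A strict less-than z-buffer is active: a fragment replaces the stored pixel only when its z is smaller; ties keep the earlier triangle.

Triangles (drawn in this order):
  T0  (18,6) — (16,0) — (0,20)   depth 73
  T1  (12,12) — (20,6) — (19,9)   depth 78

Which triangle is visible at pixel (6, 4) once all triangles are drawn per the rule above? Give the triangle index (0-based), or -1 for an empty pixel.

T0:
  2·area = 136  (B↔C swapped to make it positive)
  edge (18, 6)→(0, 20): d=(-18,14) right/bottom  bias=-1
  edge (0, 20)→(16, 0): d=(16,-20) top-left  bias=+0
  edge (16, 0)→(18, 6): d=(2,6) right/bottom  bias=-1
    (7,1)@(15, 3): e=[96,28,12] → #
    (8,1)@(17, 3): e=[68,68,0] → ·  [on edge]
    (6,2)@(13, 5): e=[88,20,28] → #
    (8,2)@(17, 5): e=[32,100,4] → #
    (9,2)@(19, 5): e=[4,140,-8] → ·
    (5,3)@(11, 7): e=[80,12,44] → #
    (8,3)@(17, 7): e=[-4,132,8] → ·
    (4,4)@(9, 9): e=[72,4,60] → #
    (7,4)@(15, 9): e=[-12,124,24] → ·
    (9,4)@(19, 9): e=[-68,204,0] → ·  [on edge]
    (4,5)@(9, 11): e=[36,36,64] → #
    (6,5)@(13, 11): e=[-20,116,40] → ·
    (4,6)@(9, 13): e=[0,68,68] → ·  [on edge]
  covered (16 px):
    · · · · · · · · · ·
    · · · · · · · # · ·
    · · · · · · # # # ·
    · · · · · # # # · ·
    · · · · # # # · · ·
    · · · · # # · · · ·
    · · · # · · · · · ·
    · · # · · · · · · ·
    · # · · · · · · · ·
    # · · · · · · · · ·
    · · · · · · · · · ·
T1:
  2·area = 18
  edge (12, 12)→(20, 6): d=(8,-6) top-left  bias=+0
  edge (20, 6)→(19, 9): d=(-1,3) right/bottom  bias=-1
  edge (19, 9)→(12, 12): d=(-7,3) right/bottom  bias=-1
    (9,3)@(19, 7): e=[2,2,14] → #
    (8,4)@(17, 9): e=[6,6,6] → #
    (9,4)@(19, 9): e=[18,0,0] → ·  [on edge]
    (8,5)@(17, 11): e=[22,4,-8] → ·
    (2,7)@(5, 15): e=[-18,36,0] → ·  [on edge]
    (8,7)@(17, 15): e=[54,0,-36] → ·  [on edge]
    (7,10)@(15, 21): e=[90,0,-72] → ·  [on edge]
  covered (2 px):
    · · · · · · · · · ·
    · · · · · · · · · ·
    · · · · · · · · · ·
    · · · · · · · · · #
    · · · · · · · · # ·
    · · · · · · · · · ·
    · · · · · · · · · ·
    · · · · · · · · · ·
    · · · · · · · · · ·
    · · · · · · · · · ·
    · · · · · · · · · ·

Z-buffer (winner per pixel, '.' = empty):
  . . . . . . . . . .
  . . . . . . . 0 . .
  . . . . . . 0 0 0 .
  . . . . . 0 0 0 . 1
  . . . . 0 0 0 . 1 .
  . . . . 0 0 . . . .
  . . . 0 . . . . . .
  . . 0 . . . . . . .
  . 0 . . . . . . . .
  0 . . . . . . . . .
  . . . . . . . . . .

Final: 0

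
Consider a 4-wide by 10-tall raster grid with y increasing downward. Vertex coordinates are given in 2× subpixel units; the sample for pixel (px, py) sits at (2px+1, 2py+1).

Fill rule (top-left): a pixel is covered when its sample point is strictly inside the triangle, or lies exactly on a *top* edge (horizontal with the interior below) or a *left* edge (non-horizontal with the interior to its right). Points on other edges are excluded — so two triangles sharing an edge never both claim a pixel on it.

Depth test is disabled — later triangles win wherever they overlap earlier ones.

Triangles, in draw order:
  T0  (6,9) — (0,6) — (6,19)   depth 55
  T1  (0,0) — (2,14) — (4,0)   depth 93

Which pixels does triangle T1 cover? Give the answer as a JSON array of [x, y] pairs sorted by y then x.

T0:
  2·area = 60  (B↔C swapped to make it positive)
  edge (6, 9)→(6, 19): d=(0,10) right/bottom  bias=-1
  edge (6, 19)→(0, 6): d=(-6,-13) top-left  bias=+0
  edge (0, 6)→(6, 9): d=(6,3) right/bottom  bias=-1
    (0,3)@(1, 7): e=[50,7,3] → █
    (1,3)@(3, 7): e=[30,33,-3] → ·
    (0,4)@(1, 9): e=[50,-5,15] → ·
    (1,4)@(3, 9): e=[30,21,9] → █
    (2,4)@(5, 9): e=[10,47,3] → █
    (3,4)@(7, 9): e=[-10,73,-3] → ·
    (1,5)@(3, 11): e=[30,9,21] → █
    (3,5)@(7, 11): e=[-10,61,9] → ·
    (1,6)@(3, 13): e=[30,-3,33] → ·
    (2,6)@(5, 13): e=[10,23,27] → █
    (3,6)@(7, 13): e=[-10,49,21] → ·
    (2,7)@(5, 15): e=[10,11,39] → █
  covered (7 px):
    · · · ·
    · · · ·
    · · · ·
    █ · · ·
    · █ █ ·
    · █ █ ·
    · · █ ·
    · · █ ·
    · · · ·
    · · · ·
T1:
  2·area = 56  (B↔C swapped to make it positive)
  edge (0, 0)→(4, 0): d=(4,0) top-left  bias=+0
  edge (4, 0)→(2, 14): d=(-2,14) right/bottom  bias=-1
  edge (2, 14)→(0, 0): d=(-2,-14) top-left  bias=+0
    (0,0)@(1, 1): e=[4,40,12] → █
    (1,0)@(3, 1): e=[4,12,40] → █
    (2,0)@(5, 1): e=[4,-16,68] → ·
    (0,1)@(1, 3): e=[12,36,8] → █
    (2,1)@(5, 3): e=[12,-20,64] → ·
    (0,2)@(1, 5): e=[20,32,4] → █
    (2,2)@(5, 5): e=[20,-24,60] → ·
    (0,3)@(1, 7): e=[28,28,0] → █  [on edge]
    (1,3)@(3, 7): e=[28,0,28] → ·  [on edge]
    (0,4)@(1, 9): e=[36,24,-4] → ·
  covered (7 px):
    █ █ · ·
    █ █ · ·
    █ █ · ·
    █ · · ·
    · · · ·
    · · · ·
    · · · ·
    · · · ·
    · · · ·
    · · · ·

Final: [[0,0],[1,0],[0,1],[1,1],[0,2],[1,2],[0,3]]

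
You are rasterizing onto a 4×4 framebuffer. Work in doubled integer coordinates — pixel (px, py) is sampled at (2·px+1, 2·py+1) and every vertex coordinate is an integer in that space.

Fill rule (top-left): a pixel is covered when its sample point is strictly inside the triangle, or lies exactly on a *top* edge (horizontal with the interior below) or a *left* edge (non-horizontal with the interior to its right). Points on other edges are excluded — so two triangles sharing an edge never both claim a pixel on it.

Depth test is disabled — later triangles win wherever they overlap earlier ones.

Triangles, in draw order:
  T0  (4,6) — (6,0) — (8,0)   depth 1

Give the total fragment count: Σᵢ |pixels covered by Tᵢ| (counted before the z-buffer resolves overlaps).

T0:
  2·area = 12
  edge (4, 6)→(6, 0): d=(2,-6) top-left  bias=+0
  edge (6, 0)→(8, 0): d=(2,0) top-left  bias=+0
  edge (8, 0)→(4, 6): d=(-4,6) right/bottom  bias=-1
    (3,0)@(7, 1): e=[8,2,2] → █
    (2,1)@(5, 3): e=[0,6,6] → █  [on edge]
    (3,1)@(7, 3): e=[12,6,-6] → ·
    (2,2)@(5, 5): e=[4,10,-2] → ·
  covered (2 px):
    · · · █
    · · █ ·
    · · · ·
    · · · ·

Result: 2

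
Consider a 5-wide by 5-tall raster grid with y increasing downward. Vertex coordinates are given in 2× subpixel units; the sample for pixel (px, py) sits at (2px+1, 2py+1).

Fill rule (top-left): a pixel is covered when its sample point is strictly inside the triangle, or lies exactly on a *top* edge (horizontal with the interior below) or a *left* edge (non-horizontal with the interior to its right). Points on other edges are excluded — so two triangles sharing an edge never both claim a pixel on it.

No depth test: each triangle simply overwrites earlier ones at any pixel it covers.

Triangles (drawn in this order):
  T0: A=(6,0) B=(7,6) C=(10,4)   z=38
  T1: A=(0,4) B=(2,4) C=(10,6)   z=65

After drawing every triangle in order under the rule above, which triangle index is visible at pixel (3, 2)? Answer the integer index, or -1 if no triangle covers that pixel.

T0:
  2·area = 20  (B↔C swapped to make it positive)
  edge (6, 0)→(10, 4): d=(4,4) right/bottom  bias=-1
  edge (10, 4)→(7, 6): d=(-3,2) right/bottom  bias=-1
  edge (7, 6)→(6, 0): d=(-1,-6) top-left  bias=+0
    (3,0)@(7, 1): e=[0,15,5] → ·  [on edge]
    (3,1)@(7, 3): e=[8,9,3] → #
    (4,1)@(9, 3): e=[0,5,15] → ·  [on edge]
    (3,2)@(7, 5): e=[16,3,1] → #
    (4,2)@(9, 5): e=[8,-1,13] → ·
    (3,3)@(7, 7): e=[24,-3,-1] → ·
  covered (2 px):
    · · · · ·
    · · · # ·
    · · · # ·
    · · · · ·
    · · · · ·
T1:
  2·area = 4
  edge (0, 4)→(2, 4): d=(2,0) top-left  bias=+0
  edge (2, 4)→(10, 6): d=(8,2) right/bottom  bias=-1
  edge (10, 6)→(0, 4): d=(-10,-2) top-left  bias=+0
    (2,2)@(5, 5): e=[2,2,0] → #  [on edge]
    (3,2)@(7, 5): e=[2,-2,4] → ·
    (2,3)@(5, 7): e=[6,18,-20] → ·
  covered (1 px):
    · · · · ·
    · · · · ·
    · · # · ·
    · · · · ·
    · · · · ·

Z-buffer (winner per pixel, '.' = empty):
  . . . . .
  . . . 0 .
  . . 1 0 .
  . . . . .
  . . . . .

Final: 0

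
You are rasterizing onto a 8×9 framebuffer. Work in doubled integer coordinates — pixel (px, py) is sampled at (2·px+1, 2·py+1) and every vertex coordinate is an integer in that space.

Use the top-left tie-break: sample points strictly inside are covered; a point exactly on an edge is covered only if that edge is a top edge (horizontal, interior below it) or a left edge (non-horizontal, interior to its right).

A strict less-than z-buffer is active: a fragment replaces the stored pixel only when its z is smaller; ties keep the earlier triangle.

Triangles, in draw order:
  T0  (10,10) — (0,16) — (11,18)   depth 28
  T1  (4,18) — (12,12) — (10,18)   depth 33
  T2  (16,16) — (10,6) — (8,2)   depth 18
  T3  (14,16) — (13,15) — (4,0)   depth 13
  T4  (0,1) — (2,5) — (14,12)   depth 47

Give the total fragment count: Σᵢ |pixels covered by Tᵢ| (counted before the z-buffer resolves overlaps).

T0:
  2·area = 86  (B↔C swapped to make it positive)
  edge (10, 10)→(11, 18): d=(1,8) right/bottom  bias=-1
  edge (11, 18)→(0, 16): d=(-11,-2) top-left  bias=+0
  edge (0, 16)→(10, 10): d=(10,-6) top-left  bias=+0
    (7,3)@(15, 7): e=[-43,129,0] → ·  [on edge]
    (4,5)@(9, 11): e=[9,73,4] → #
    (5,5)@(11, 11): e=[-7,77,16] → ·
    (2,6)@(5, 13): e=[43,43,0] → #  [on edge]
    (3,6)@(7, 13): e=[27,47,12] → #
    (5,6)@(11, 13): e=[-5,55,36] → ·
    (1,7)@(3, 15): e=[61,17,8] → #
    (5,7)@(11, 15): e=[-3,33,56] → ·
    (1,8)@(3, 17): e=[63,-5,28] → ·
    (2,8)@(5, 17): e=[47,-1,40] → ·
    (3,8)@(7, 17): e=[31,3,52] → #
    (5,8)@(11, 17): e=[-1,11,76] → ·
  covered (10 px):
    · · · · · · · ·
    · · · · · · · ·
    · · · · · · · ·
    · · · · · · · ·
    · · · · · · · ·
    · · · · # · · ·
    · · # # # · · ·
    · # # # # · · ·
    · · · # # · · ·
T1:
  2·area = 36
  edge (4, 18)→(12, 12): d=(8,-6) top-left  bias=+0
  edge (12, 12)→(10, 18): d=(-2,6) right/bottom  bias=-1
  edge (10, 18)→(4, 18): d=(-6,0) right/bottom  bias=-1
    (7,1)@(15, 3): e=[-54,0,90] → ·  [on edge]
    (6,4)@(13, 9): e=[-18,0,54] → ·  [on edge]
    (5,6)@(11, 13): e=[2,4,30] → #
    (6,6)@(13, 13): e=[14,-8,30] → ·
    (4,7)@(9, 15): e=[6,12,18] → #
    (5,7)@(11, 15): e=[18,0,18] → ·  [on edge]
    (3,8)@(7, 17): e=[10,20,6] → #
    (5,8)@(11, 17): e=[34,-4,6] → ·
  covered (4 px):
    · · · · · · · ·
    · · · · · · · ·
    · · · · · · · ·
    · · · · · · · ·
    · · · · · · · ·
    · · · · · · · ·
    · · · · · # · ·
    · · · · # · · ·
    · · · # # · · ·
T2:
  2·area = 4
  edge (16, 16)→(10, 6): d=(-6,-10) top-left  bias=+0
  edge (10, 6)→(8, 2): d=(-2,-4) top-left  bias=+0
  edge (8, 2)→(16, 16): d=(8,14) right/bottom  bias=-1
    (3,0)@(7, 1): e=[0,-2,6] → ·  [on edge]
    (6,5)@(13, 11): e=[0,2,2] → #  [on edge]
    (7,5)@(15, 11): e=[20,10,-26] → ·
    (6,6)@(13, 13): e=[-12,-2,18] → ·
  covered (1 px):
    · · · · · · · ·
    · · · · · · · ·
    · · · · · · · ·
    · · · · · · · ·
    · · · · · · · ·
    · · · · · · # ·
    · · · · · · · ·
    · · · · · · · ·
    · · · · · · · ·
T3:
  2·area = 6
  edge (14, 16)→(13, 15): d=(-1,-1) top-left  bias=+0
  edge (13, 15)→(4, 0): d=(-9,-15) top-left  bias=+0
  edge (4, 0)→(14, 16): d=(10,16) right/bottom  bias=-1
    (0,1)@(1, 3): e=[0,-72,78] → ·  [on edge]
    (1,2)@(3, 5): e=[0,-60,66] → ·  [on edge]
    (3,2)@(7, 5): e=[4,0,2] → #  [on edge]
    (4,2)@(9, 5): e=[6,30,-30] → ·
    (2,3)@(5, 7): e=[0,-48,54] → ·  [on edge]
    (3,3)@(7, 7): e=[2,-18,22] → ·
    (3,4)@(7, 9): e=[0,-36,42] → ·  [on edge]
    (4,5)@(9, 11): e=[0,-24,30] → ·  [on edge]
    (5,6)@(11, 13): e=[0,-12,18] → ·  [on edge]
    (6,7)@(13, 15): e=[0,0,6] → #  [on edge]
    (7,7)@(15, 15): e=[2,30,-26] → ·
    (6,8)@(13, 17): e=[-2,-18,26] → ·
    (7,8)@(15, 17): e=[0,12,-6] → ·  [on edge]
  covered (2 px):
    · · · · · · · ·
    · · · · · · · ·
    · · · # · · · ·
    · · · · · · · ·
    · · · · · · · ·
    · · · · · · · ·
    · · · · · · · ·
    · · · · · · # ·
    · · · · · · · ·
T4:
  2·area = 34  (B↔C swapped to make it positive)
  edge (0, 1)→(14, 12): d=(14,11) right/bottom  bias=-1
  edge (14, 12)→(2, 5): d=(-12,-7) top-left  bias=+0
  edge (2, 5)→(0, 1): d=(-2,-4) top-left  bias=+0
    (0,1)@(1, 3): e=[17,17,0] → #  [on edge]
    (1,1)@(3, 3): e=[-5,31,8] → ·
    (0,2)@(1, 5): e=[45,-7,-4] → ·
    (1,2)@(3, 5): e=[23,7,4] → #
    (2,2)@(5, 5): e=[1,21,12] → #
    (3,2)@(7, 5): e=[-21,35,20] → ·
    (1,3)@(3, 7): e=[51,-17,0] → ·  [on edge]
    (2,3)@(5, 7): e=[29,-3,8] → ·
    (3,3)@(7, 7): e=[7,11,16] → #
    (4,3)@(9, 7): e=[-15,25,24] → ·
    (3,4)@(7, 9): e=[35,-13,12] → ·
    (4,4)@(9, 9): e=[13,1,20] → #
    (2,5)@(5, 11): e=[85,-51,0] → ·  [on edge]
    (3,7)@(7, 15): e=[119,-85,0] → ·  [on edge]
  covered (5 px):
    · · · · · · · ·
    # · · · · · · ·
    · # # · · · · ·
    · · · # · · · ·
    · · · · # · · ·
    · · · · · · · ·
    · · · · · · · ·
    · · · · · · · ·
    · · · · · · · ·

Result: 22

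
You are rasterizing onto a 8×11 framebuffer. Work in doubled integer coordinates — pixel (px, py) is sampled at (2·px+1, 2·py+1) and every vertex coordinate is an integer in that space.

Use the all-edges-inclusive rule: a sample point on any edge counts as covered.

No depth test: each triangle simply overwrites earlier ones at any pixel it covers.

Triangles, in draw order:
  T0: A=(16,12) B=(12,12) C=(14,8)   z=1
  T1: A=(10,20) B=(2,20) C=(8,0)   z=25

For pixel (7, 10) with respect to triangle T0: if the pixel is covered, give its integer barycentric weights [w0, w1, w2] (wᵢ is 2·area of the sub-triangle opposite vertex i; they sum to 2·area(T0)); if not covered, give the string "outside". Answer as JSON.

T0:
  2·area = 16
  edge (16, 12)→(12, 12): d=(-4,0) inclusive
  edge (12, 12)→(14, 8): d=(2,-4) inclusive
  edge (14, 8)→(16, 12): d=(2,4) inclusive
    (6,5)@(13, 11): e=[4,2,10] → █
    (7,5)@(15, 11): e=[4,10,2] → █
    (6,6)@(13, 13): e=[-4,6,14] → ·
    (7,6)@(15, 13): e=[-4,14,6] → ·
  covered (2 px):
    · · · · · · · ·
    · · · · · · · ·
    · · · · · · · ·
    · · · · · · · ·
    · · · · · · · ·
    · · · · · · █ █
    · · · · · · · ·
    · · · · · · · ·
    · · · · · · · ·
    · · · · · · · ·
    · · · · · · · ·
T1:
  2·area = 160
  edge (10, 20)→(2, 20): d=(-8,0) inclusive
  edge (2, 20)→(8, 0): d=(6,-20) inclusive
  edge (8, 0)→(10, 20): d=(2,20) inclusive
    (3,2)@(7, 5): e=[120,10,30] → █
    (4,2)@(9, 5): e=[120,50,-10] → ·
    (3,3)@(7, 7): e=[104,22,34] → █
    (4,3)@(9, 7): e=[104,62,-6] → ·
    (3,4)@(7, 9): e=[88,34,38] → █
    (4,4)@(9, 9): e=[88,74,-2] → ·
    (2,5)@(5, 11): e=[72,6,82] → █
    (4,5)@(9, 11): e=[72,86,2] → █
    (5,5)@(11, 11): e=[72,126,-38] → ·
    (2,6)@(5, 13): e=[56,18,86] → █
    (5,6)@(11, 13): e=[56,138,-34] → ·
    (2,7)@(5, 15): e=[40,30,90] → █
  covered (20 px):
    · · · · · · · ·
    · · · · · · · ·
    · · · █ · · · ·
    · · · █ · · · ·
    · · · █ · · · ·
    · · █ █ █ · · ·
    · · █ █ █ · · ·
    · · █ █ █ · · ·
    · █ █ █ █ · · ·
    · █ █ █ █ · · ·
    · · · · · · · ·

Result: "outside"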